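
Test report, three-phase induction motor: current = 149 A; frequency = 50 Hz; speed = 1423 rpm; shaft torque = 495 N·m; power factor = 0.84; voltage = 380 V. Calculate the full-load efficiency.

ω = 2π × 1423/60 = 149 rad/s; P_out = τω = 495 × 149 = 73755 W
P_in = √3·V_L·I_L·cosφ = 1.732 × 380 × 149 × 0.84 = 82375 W
η = P_out / P_in = 73755 / 82375 = 0.895 = 89.5%

89.5 %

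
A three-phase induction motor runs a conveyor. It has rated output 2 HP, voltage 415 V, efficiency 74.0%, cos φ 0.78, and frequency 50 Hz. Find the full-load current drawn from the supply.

P_out = 2 × 746 = 1492 W
P_in = P_out / η = 1492 / 0.740 = 2016 W
I_L = P_in / (√3·V_L·cosφ) = 2016 / (1.732 × 415 × 0.78) = 3.6 A

3.6 A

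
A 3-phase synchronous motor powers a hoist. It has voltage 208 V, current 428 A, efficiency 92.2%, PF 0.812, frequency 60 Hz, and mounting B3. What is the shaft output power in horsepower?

P_in = √3·V·I·cosφ = 1.732 × 208 × 428 × 0.812 = 125202 W
P_out = η·P_in = 0.922 × 125202 = 115436 W
= 115436/746 = 155 HP

155 HP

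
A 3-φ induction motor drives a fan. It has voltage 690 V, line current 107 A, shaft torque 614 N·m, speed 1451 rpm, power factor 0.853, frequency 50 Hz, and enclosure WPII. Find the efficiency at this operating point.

ω = 2π × 1451/60 = 151.9 rad/s; P_out = τω = 614 × 151.9 = 93267 W
P_in = √3·V_L·I_L·cosφ = 1.732 × 690 × 107 × 0.853 = 109076 W
η = P_out / P_in = 93267 / 109076 = 0.855 = 85.5%

85.5 %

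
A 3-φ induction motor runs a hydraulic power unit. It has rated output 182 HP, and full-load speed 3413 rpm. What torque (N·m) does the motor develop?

P_out = 182 × 746 = 135772 W
ω = 2π × 3413/60 = 357.4 rad/s
τ = P_out/ω = 135772/357.4 = 380 N·m

380 N·m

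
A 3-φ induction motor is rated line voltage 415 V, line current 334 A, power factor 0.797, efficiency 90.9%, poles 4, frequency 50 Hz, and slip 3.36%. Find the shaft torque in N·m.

1150 N·m

P_in = √3·V·I·cosφ = 1.732 × 415 × 334 × 0.797 = 191338 W
P_out = η·P_in = 0.909 × 191338 = 173926 W
n_s = 120×50/4 = 1500 rpm; n = 1500×(1−0.0336) = 1450 rpm
ω = 2π×1450/60 = 151.8 rad/s
τ = P_out/ω = 173926/151.8 = 1150 N·m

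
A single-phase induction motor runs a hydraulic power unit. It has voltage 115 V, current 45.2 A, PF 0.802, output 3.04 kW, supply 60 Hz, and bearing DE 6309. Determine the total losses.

P_in = V·I·cosφ = 115×45.2×0.802 = 4169 W
P_out = 3040 W
Losses = P_in − P_out = 4169 − 3040 = 1129 W

1.13 kW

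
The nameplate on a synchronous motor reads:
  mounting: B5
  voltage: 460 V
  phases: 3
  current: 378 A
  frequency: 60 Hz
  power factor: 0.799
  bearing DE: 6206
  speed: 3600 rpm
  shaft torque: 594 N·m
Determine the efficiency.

ω = 2π × 3600/60 = 377 rad/s; P_out = τω = 594 × 377 = 223938 W
P_in = √3·V_L·I_L·cosφ = 1.732 × 460 × 378 × 0.799 = 240627 W
η = P_out / P_in = 223938 / 240627 = 0.931 = 93.1%

93.1 %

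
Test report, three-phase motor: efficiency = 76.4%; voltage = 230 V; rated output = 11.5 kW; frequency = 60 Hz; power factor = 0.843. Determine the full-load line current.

P_out = 11.5 kW = 11500 W
P_in = P_out / η = 11500 / 0.764 = 15052 W
I_L = P_in / (√3·V_L·cosφ) = 15052 / (1.732 × 230 × 0.843) = 44.8 A

44.8 A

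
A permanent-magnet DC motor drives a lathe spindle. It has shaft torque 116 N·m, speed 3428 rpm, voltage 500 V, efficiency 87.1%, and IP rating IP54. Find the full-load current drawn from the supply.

ω = 2π×3428/60 = 359 rad/s; P_out = τω = 116 × 359 = 41644 W
P_in = P_out / η = 41644 / 0.871 = 47812 W
I = P_in / V = 47812 / 500 = 95.6 A

95.6 A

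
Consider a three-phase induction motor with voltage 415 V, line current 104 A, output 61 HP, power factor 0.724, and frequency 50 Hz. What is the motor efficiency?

P_out = 61 × 746 = 45506 W
P_in = √3·V_L·I_L·cosφ = 1.732 × 415 × 104 × 0.724 = 54121 W
η = P_out / P_in = 45506 / 54121 = 0.841 = 84.1%

84.1 %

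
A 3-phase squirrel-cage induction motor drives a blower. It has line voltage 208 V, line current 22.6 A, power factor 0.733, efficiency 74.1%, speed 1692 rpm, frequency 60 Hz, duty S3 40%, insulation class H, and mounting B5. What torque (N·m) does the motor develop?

P_in = √3·V·I·cosφ = 1.732 × 208 × 22.6 × 0.733 = 5968 W
P_out = η·P_in = 0.741 × 5968 = 4422 W
n = 1692 rpm
ω = 2π×1692/60 = 177.2 rad/s
τ = P_out/ω = 4422/177.2 = 25 N·m

25 N·m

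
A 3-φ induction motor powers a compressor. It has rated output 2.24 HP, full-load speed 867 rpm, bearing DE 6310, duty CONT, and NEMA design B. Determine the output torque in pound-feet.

13.6 lb·ft

P_out = 2.24 × 746 = 1671 W
ω = 2π × 867/60 = 90.79 rad/s
τ = P_out/ω = 1671/90.79 = 18.41 N·m
In lb·ft: 18.41/1.356 = 13.6 lb·ft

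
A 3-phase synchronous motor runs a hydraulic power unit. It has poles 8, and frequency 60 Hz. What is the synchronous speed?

900 rpm

n_s = 120f/p = 120×60/8 = 900 rpm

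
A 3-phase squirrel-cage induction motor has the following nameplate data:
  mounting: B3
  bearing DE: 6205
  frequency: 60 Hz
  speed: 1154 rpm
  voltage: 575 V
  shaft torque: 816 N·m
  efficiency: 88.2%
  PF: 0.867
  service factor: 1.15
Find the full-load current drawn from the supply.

129 A

ω = 2π×1154/60 = 120.8 rad/s; P_out = τω = 816 × 120.8 = 98573 W
P_in = P_out / η = 98573 / 0.882 = 111761 W
I_L = P_in / (√3·V_L·cosφ) = 111761 / (1.732 × 575 × 0.867) = 129 A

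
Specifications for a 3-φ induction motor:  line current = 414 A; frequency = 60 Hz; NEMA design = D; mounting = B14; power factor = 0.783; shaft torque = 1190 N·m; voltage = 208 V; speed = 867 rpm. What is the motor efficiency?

ω = 2π × 867/60 = 90.79 rad/s; P_out = τω = 1190 × 90.79 = 108040 W
P_in = √3·V_L·I_L·cosφ = 1.732 × 208 × 414 × 0.783 = 116781 W
η = P_out / P_in = 108040 / 116781 = 0.925 = 92.5%

92.5 %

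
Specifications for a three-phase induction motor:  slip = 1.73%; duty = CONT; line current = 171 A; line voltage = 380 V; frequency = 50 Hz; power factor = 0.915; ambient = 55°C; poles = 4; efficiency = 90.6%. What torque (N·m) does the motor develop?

604 N·m

P_in = √3·V·I·cosφ = 1.732 × 380 × 171 × 0.915 = 102979 W
P_out = η·P_in = 0.906 × 102979 = 93299 W
n_s = 120×50/4 = 1500 rpm; n = 1500×(1−0.0173) = 1474 rpm
ω = 2π×1474/60 = 154.4 rad/s
τ = P_out/ω = 93299/154.4 = 604 N·m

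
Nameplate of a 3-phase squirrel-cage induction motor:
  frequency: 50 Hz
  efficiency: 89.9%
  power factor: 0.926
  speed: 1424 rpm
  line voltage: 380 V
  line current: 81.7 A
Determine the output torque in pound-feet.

P_in = √3·V·I·cosφ = 1.732 × 380 × 81.7 × 0.926 = 49793 W
P_out = η·P_in = 0.899 × 49793 = 44764 W
n = 1424 rpm
ω = 2π×1424/60 = 149.1 rad/s
τ = P_out/ω = 44764/149.1 = 300.2 N·m
In lb·ft: 300.2/1.356 = 221 lb·ft

221 lb·ft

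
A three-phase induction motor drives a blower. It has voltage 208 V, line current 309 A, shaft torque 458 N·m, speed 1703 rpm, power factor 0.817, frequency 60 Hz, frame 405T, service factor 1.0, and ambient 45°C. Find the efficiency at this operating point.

89.8 %

ω = 2π × 1703/60 = 178.3 rad/s; P_out = τω = 458 × 178.3 = 81661 W
P_in = √3·V_L·I_L·cosφ = 1.732 × 208 × 309 × 0.817 = 90948 W
η = P_out / P_in = 81661 / 90948 = 0.898 = 89.8%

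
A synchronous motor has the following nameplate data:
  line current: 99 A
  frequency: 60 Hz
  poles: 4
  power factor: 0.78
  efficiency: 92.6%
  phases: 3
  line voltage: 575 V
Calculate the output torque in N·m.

P_in = √3·V·I·cosφ = 1.732 × 575 × 99 × 0.78 = 76903 W
P_out = η·P_in = 0.926 × 76903 = 71212 W
n = n_s = 120×60/4 = 1800 rpm (synchronous)
ω = 2π×1800/60 = 188.5 rad/s
τ = P_out/ω = 71212/188.5 = 378 N·m

378 N·m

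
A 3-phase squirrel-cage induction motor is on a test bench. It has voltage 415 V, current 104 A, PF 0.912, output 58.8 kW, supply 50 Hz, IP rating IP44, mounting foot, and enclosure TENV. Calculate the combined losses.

9.38 kW

P_in = √3·V·I·cosφ = 1.732×415×104×0.912 = 68175 W
P_out = 58800 W
Losses = P_in − P_out = 68175 − 58800 = 9375 W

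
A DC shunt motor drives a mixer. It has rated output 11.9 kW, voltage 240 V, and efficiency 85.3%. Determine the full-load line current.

58.1 A

P_out = 11.9 kW = 11900 W
P_in = P_out / η = 11900 / 0.853 = 13951 W
I = P_in / V = 13951 / 240 = 58.1 A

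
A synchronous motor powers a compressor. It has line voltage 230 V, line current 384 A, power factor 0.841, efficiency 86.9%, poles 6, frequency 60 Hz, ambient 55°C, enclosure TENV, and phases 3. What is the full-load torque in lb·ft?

656 lb·ft

P_in = √3·V·I·cosφ = 1.732 × 230 × 384 × 0.841 = 128648 W
P_out = η·P_in = 0.869 × 128648 = 111795 W
n = n_s = 120×60/6 = 1200 rpm (synchronous)
ω = 2π×1200/60 = 125.7 rad/s
τ = P_out/ω = 111795/125.7 = 889.4 N·m
In lb·ft: 889.4/1.356 = 656 lb·ft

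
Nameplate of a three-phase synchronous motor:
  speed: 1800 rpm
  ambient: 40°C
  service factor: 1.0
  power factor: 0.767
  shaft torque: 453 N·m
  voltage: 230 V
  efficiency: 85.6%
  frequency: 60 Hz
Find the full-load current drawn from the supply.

326 A

ω = 2π×1800/60 = 188.5 rad/s; P_out = τω = 453 × 188.5 = 85391 W
P_in = P_out / η = 85391 / 0.856 = 99756 W
I_L = P_in / (√3·V_L·cosφ) = 99756 / (1.732 × 230 × 0.767) = 326 A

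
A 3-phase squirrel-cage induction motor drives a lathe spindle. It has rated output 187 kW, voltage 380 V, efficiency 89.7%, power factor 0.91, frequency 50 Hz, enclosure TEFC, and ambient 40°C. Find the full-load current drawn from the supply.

P_out = 187 kW = 187000 W
P_in = P_out / η = 187000 / 0.897 = 208473 W
I_L = P_in / (√3·V_L·cosφ) = 208473 / (1.732 × 380 × 0.91) = 348 A

348 A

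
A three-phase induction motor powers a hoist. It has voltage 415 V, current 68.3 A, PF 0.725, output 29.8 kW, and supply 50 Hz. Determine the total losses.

P_in = √3·V·I·cosφ = 1.732×415×68.3×0.725 = 35592 W
P_out = 29800 W
Losses = P_in − P_out = 35592 − 29800 = 5792 W

5.79 kW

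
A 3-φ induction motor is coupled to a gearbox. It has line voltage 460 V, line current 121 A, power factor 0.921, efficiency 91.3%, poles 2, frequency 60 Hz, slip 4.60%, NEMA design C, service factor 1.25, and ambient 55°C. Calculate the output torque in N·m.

225 N·m

P_in = √3·V·I·cosφ = 1.732 × 460 × 121 × 0.921 = 88787 W
P_out = η·P_in = 0.913 × 88787 = 81063 W
n_s = 120×60/2 = 3600 rpm; n = 3600×(1−0.046) = 3434 rpm
ω = 2π×3434/60 = 359.6 rad/s
τ = P_out/ω = 81063/359.6 = 225 N·m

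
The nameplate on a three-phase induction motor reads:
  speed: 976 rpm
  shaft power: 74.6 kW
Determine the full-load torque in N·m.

730 N·m

ω = 2π × 976/60 = 102.2 rad/s
τ = P/ω = 74600/102.2 = 730 N·m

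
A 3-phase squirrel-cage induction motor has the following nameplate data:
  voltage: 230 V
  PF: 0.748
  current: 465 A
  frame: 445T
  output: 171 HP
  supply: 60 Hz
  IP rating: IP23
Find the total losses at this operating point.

11000 W

P_in = √3·V·I·cosφ = 1.732×230×465×0.748 = 138558 W
P_out = 171×746 = 127566 W
Losses = P_in − P_out = 138558 − 127566 = 10992 W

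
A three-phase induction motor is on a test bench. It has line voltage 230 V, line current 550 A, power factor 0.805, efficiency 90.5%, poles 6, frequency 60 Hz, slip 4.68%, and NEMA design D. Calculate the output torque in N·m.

1330 N·m

P_in = √3·V·I·cosφ = 1.732 × 230 × 550 × 0.805 = 176374 W
P_out = η·P_in = 0.905 × 176374 = 159618 W
n_s = 120×60/6 = 1200 rpm; n = 1200×(1−0.0468) = 1144 rpm
ω = 2π×1144/60 = 119.8 rad/s
τ = P_out/ω = 159618/119.8 = 1330 N·m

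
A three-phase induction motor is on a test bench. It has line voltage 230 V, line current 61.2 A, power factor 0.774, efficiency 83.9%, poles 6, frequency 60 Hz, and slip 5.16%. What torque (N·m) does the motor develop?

133 N·m

P_in = √3·V·I·cosφ = 1.732 × 230 × 61.2 × 0.774 = 18870 W
P_out = η·P_in = 0.839 × 18870 = 15832 W
n_s = 120×60/6 = 1200 rpm; n = 1200×(1−0.0516) = 1138 rpm
ω = 2π×1138/60 = 119.2 rad/s
τ = P_out/ω = 15832/119.2 = 133 N·m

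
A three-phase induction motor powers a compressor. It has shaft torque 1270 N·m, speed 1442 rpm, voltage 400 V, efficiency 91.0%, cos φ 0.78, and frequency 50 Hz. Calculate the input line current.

390 A

ω = 2π×1442/60 = 151 rad/s; P_out = τω = 1270 × 151 = 191770 W
P_in = P_out / η = 191770 / 0.910 = 210736 W
I_L = P_in / (√3·V_L·cosφ) = 210736 / (1.732 × 400 × 0.78) = 390 A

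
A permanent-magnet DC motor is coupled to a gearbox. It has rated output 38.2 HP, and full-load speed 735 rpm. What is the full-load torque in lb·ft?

P_out = 38.2 × 746 = 28497 W
ω = 2π × 735/60 = 76.97 rad/s
τ = P_out/ω = 28497/76.97 = 370.2 N·m
In lb·ft: 370.2/1.356 = 273 lb·ft

273 lb·ft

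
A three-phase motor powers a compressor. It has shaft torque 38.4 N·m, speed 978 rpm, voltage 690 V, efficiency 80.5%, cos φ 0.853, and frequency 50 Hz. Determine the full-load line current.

4.79 A

ω = 2π×978/60 = 102.4 rad/s; P_out = τω = 38.4 × 102.4 = 3932 W
P_in = P_out / η = 3932 / 0.805 = 4884 W
I_L = P_in / (√3·V_L·cosφ) = 4884 / (1.732 × 690 × 0.853) = 4.79 A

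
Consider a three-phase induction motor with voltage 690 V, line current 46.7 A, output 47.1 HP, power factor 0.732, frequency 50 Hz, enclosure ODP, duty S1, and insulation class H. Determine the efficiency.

P_out = 47.1 × 746 = 35137 W
P_in = √3·V_L·I_L·cosφ = 1.732 × 690 × 46.7 × 0.732 = 40853 W
η = P_out / P_in = 35137 / 40853 = 0.860 = 86.0%

86.0 %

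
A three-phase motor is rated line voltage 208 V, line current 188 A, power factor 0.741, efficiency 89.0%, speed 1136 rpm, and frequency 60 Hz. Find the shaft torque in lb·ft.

277 lb·ft

P_in = √3·V·I·cosφ = 1.732 × 208 × 188 × 0.741 = 50187 W
P_out = η·P_in = 0.89 × 50187 = 44666 W
n = 1136 rpm
ω = 2π×1136/60 = 119 rad/s
τ = P_out/ω = 44666/119 = 375.3 N·m
In lb·ft: 375.3/1.356 = 277 lb·ft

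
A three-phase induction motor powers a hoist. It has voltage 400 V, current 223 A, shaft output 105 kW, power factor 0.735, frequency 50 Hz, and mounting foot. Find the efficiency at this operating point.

P_out = 105 kW = 105000 W
P_in = √3·V_L·I_L·cosφ = 1.732 × 400 × 223 × 0.735 = 113553 W
η = P_out / P_in = 105000 / 113553 = 0.925 = 92.5%

92.5 %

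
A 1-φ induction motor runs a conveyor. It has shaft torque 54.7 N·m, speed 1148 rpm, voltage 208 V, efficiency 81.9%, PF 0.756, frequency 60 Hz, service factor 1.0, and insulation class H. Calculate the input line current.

51.1 A

ω = 2π×1148/60 = 120.2 rad/s; P_out = τω = 54.7 × 120.2 = 6575 W
P_in = P_out / η = 6575 / 0.819 = 8028 W
I = P_in / (V·cosφ) = 8028 / (208 × 0.756) = 51.1 A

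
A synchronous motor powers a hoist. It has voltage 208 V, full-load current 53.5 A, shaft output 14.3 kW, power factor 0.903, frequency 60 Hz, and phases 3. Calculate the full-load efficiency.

P_out = 14.3 kW = 14300 W
P_in = √3·V_L·I_L·cosφ = 1.732 × 208 × 53.5 × 0.903 = 17404 W
η = P_out / P_in = 14300 / 17404 = 0.822 = 82.2%

82.2 %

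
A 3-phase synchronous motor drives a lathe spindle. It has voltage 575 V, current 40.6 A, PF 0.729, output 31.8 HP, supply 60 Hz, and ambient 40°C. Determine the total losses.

5.75 kW

P_in = √3·V·I·cosφ = 1.732×575×40.6×0.729 = 29476 W
P_out = 31.8×746 = 23723 W
Losses = P_in − P_out = 29476 − 23723 = 5753 W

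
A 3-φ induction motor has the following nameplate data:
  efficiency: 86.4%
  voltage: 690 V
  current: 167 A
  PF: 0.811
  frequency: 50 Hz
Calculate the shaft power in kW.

140 kW

P_in = √3·V·I·cosφ = 1.732 × 690 × 167 × 0.811 = 161858 W
P_out = η·P_in = 0.864 × 161858 = 139845 W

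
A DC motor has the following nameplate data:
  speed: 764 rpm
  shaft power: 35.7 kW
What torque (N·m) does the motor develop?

ω = 2π × 764/60 = 80.01 rad/s
τ = P/ω = 35700/80.01 = 446 N·m

446 N·m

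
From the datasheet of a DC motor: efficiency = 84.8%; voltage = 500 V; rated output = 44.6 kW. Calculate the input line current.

P_out = 44.6 kW = 44600 W
P_in = P_out / η = 44600 / 0.848 = 52594 W
I = P_in / V = 52594 / 500 = 105 A

105 A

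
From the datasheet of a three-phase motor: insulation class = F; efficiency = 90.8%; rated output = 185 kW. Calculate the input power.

P_out = 185000 W
P_in = P_out/η = 185000/0.908 = 203744 W = 204 kW

204 kW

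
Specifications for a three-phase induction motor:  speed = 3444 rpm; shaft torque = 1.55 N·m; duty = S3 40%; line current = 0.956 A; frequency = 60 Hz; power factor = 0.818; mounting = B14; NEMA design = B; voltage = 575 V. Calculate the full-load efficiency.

71.8 %

ω = 2π × 3444/60 = 360.7 rad/s; P_out = τω = 1.55 × 360.7 = 559 W
P_in = √3·V_L·I_L·cosφ = 1.732 × 575 × 0.956 × 0.818 = 779 W
η = P_out / P_in = 559 / 779 = 0.718 = 71.8%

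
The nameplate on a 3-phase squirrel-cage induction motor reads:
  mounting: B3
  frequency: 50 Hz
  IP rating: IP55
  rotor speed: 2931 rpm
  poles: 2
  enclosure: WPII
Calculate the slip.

2.3 %

n_s = 120f/p = 120×50/2 = 3000 rpm
s = (n_s − n)/n_s = (3000 − 2931)/3000 = 0.0230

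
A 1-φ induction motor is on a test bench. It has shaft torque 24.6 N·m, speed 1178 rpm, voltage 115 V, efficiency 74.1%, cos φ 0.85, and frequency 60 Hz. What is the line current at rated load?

41.9 A

ω = 2π×1178/60 = 123.4 rad/s; P_out = τω = 24.6 × 123.4 = 3036 W
P_in = P_out / η = 3036 / 0.741 = 4097 W
I = P_in / (V·cosφ) = 4097 / (115 × 0.85) = 41.9 A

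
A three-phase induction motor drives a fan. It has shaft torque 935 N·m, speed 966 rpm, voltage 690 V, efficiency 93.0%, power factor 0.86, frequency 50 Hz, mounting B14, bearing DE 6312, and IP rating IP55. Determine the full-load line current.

99 A

ω = 2π×966/60 = 101.2 rad/s; P_out = τω = 935 × 101.2 = 94622 W
P_in = P_out / η = 94622 / 0.930 = 101744 W
I_L = P_in / (√3·V_L·cosφ) = 101744 / (1.732 × 690 × 0.86) = 99 A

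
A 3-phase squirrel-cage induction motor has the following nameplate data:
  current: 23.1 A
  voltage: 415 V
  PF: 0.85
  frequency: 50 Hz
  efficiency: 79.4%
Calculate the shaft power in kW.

P_in = √3·V·I·cosφ = 1.732 × 415 × 23.1 × 0.85 = 14113 W
P_out = η·P_in = 0.794 × 14113 = 11206 W

11.2 kW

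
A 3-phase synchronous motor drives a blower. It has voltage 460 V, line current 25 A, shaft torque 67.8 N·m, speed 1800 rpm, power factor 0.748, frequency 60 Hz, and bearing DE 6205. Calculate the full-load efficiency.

ω = 2π × 1800/60 = 188.5 rad/s; P_out = τω = 67.8 × 188.5 = 12780 W
P_in = √3·V_L·I_L·cosφ = 1.732 × 460 × 25 × 0.748 = 14899 W
η = P_out / P_in = 12780 / 14899 = 0.858 = 85.8%

85.8 %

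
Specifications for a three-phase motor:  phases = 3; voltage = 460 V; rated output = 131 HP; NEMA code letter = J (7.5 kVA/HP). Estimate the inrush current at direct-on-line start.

S_LR = 7.5 × 131 = 982.5 kVA
I_LR = S_LR/(√3·V_L) = 982500/(1.732×460) = 1230 A

1230 A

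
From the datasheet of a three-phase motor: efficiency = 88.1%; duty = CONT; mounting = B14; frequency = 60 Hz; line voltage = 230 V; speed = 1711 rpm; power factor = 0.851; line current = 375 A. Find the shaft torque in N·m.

625 N·m

P_in = √3·V·I·cosφ = 1.732 × 230 × 375 × 0.851 = 127127 W
P_out = η·P_in = 0.881 × 127127 = 111999 W
n = 1711 rpm
ω = 2π×1711/60 = 179.2 rad/s
τ = P_out/ω = 111999/179.2 = 625 N·m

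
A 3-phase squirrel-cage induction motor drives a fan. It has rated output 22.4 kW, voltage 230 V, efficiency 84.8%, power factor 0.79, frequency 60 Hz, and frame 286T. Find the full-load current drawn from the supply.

83.9 A

P_out = 22.4 kW = 22400 W
P_in = P_out / η = 22400 / 0.848 = 26415 W
I_L = P_in / (√3·V_L·cosφ) = 26415 / (1.732 × 230 × 0.79) = 83.9 A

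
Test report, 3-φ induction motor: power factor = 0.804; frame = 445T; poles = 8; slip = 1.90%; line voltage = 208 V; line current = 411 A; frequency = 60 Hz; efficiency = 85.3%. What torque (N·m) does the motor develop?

1100 N·m

P_in = √3·V·I·cosφ = 1.732 × 208 × 411 × 0.804 = 119044 W
P_out = η·P_in = 0.853 × 119044 = 101545 W
n_s = 120×60/8 = 900 rpm; n = 900×(1−0.019) = 883 rpm
ω = 2π×883/60 = 92.47 rad/s
τ = P_out/ω = 101545/92.47 = 1100 N·m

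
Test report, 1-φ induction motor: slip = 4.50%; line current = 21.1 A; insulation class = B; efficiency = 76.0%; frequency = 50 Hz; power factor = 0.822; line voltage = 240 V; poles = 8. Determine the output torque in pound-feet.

31.1 lb·ft

P_in = V·I·cosφ = 240 × 21.1 × 0.822 = 4163 W
P_out = η·P_in = 0.76 × 4163 = 3164 W
n_s = 120×50/8 = 750 rpm; n = 750×(1−0.045) = 716 rpm
ω = 2π×716/60 = 74.98 rad/s
τ = P_out/ω = 3164/74.98 = 42.2 N·m
In lb·ft: 42.2/1.356 = 31.1 lb·ft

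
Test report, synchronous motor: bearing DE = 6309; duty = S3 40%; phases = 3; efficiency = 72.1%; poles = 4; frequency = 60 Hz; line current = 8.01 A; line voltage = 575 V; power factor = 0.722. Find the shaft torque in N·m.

P_in = √3·V·I·cosφ = 1.732 × 575 × 8.01 × 0.722 = 5760 W
P_out = η·P_in = 0.721 × 5760 = 4153 W
n = n_s = 120×60/4 = 1800 rpm (synchronous)
ω = 2π×1800/60 = 188.5 rad/s
τ = P_out/ω = 4153/188.5 = 22 N·m

22 N·m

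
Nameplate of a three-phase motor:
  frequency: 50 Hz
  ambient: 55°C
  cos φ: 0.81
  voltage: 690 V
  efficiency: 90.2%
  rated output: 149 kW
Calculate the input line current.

171 A

P_out = 149 kW = 149000 W
P_in = P_out / η = 149000 / 0.902 = 165188 W
I_L = P_in / (√3·V_L·cosφ) = 165188 / (1.732 × 690 × 0.81) = 171 A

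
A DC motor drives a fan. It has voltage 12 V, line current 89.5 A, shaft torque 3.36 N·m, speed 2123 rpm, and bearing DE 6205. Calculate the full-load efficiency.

ω = 2π × 2123/60 = 222.3 rad/s; P_out = τω = 3.36 × 222.3 = 747 W
P_in = V·I = 12 × 89.5 = 1074 W
η = P_out / P_in = 747 / 1074 = 0.696 = 69.6%

69.6 %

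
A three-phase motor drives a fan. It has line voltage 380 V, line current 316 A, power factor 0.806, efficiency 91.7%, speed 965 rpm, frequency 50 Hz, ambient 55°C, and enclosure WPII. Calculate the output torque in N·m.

P_in = √3·V·I·cosφ = 1.732 × 380 × 316 × 0.806 = 167631 W
P_out = η·P_in = 0.917 × 167631 = 153718 W
n = 965 rpm
ω = 2π×965/60 = 101.1 rad/s
τ = P_out/ω = 153718/101.1 = 1520 N·m

1520 N·m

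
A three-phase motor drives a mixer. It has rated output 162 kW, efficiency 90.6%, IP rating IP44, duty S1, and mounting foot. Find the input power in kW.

179 kW

P_out = 162000 W
P_in = P_out/η = 162000/0.906 = 178808 W = 179 kW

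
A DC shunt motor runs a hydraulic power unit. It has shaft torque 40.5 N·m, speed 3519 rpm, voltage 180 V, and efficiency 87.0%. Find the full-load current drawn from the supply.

95.3 A

ω = 2π×3519/60 = 368.5 rad/s; P_out = τω = 40.5 × 368.5 = 14924 W
P_in = P_out / η = 14924 / 0.870 = 17154 W
I = P_in / V = 17154 / 180 = 95.3 A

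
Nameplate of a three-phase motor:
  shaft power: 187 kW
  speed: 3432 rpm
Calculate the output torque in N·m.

ω = 2π × 3432/60 = 359.4 rad/s
τ = P/ω = 187000/359.4 = 520 N·m

520 N·m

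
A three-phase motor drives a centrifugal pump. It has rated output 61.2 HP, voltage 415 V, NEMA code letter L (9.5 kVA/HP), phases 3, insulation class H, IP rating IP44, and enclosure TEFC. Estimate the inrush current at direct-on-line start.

809 A

S_LR = 9.5 × 61.2 = 581.4 kVA
I_LR = S_LR/(√3·V_L) = 581400/(1.732×415) = 809 A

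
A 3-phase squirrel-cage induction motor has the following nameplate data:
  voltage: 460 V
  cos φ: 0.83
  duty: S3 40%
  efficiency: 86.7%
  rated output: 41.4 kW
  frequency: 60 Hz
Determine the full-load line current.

72.2 A

P_out = 41.4 kW = 41400 W
P_in = P_out / η = 41400 / 0.867 = 47751 W
I_L = P_in / (√3·V_L·cosφ) = 47751 / (1.732 × 460 × 0.83) = 72.2 A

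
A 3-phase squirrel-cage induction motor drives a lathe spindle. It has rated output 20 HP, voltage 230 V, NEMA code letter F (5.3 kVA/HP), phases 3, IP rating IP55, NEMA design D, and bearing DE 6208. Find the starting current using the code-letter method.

266 A

S_LR = 5.3 × 20 = 106 kVA
I_LR = S_LR/(√3·V_L) = 106000/(1.732×230) = 266 A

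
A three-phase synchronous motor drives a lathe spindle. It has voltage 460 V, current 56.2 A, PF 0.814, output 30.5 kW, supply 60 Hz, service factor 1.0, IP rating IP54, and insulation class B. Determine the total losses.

5.95 kW

P_in = √3·V·I·cosφ = 1.732×460×56.2×0.814 = 36447 W
P_out = 30500 W
Losses = P_in − P_out = 36447 − 30500 = 5947 W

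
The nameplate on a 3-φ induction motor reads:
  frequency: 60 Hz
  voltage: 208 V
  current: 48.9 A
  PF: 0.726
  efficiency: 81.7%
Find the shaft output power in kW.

10.4 kW

P_in = √3·V·I·cosφ = 1.732 × 208 × 48.9 × 0.726 = 12790 W
P_out = η·P_in = 0.817 × 12790 = 10449 W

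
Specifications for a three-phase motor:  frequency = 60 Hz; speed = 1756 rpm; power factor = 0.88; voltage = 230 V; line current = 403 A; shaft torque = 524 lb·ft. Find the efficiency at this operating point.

92.5 %

τ = 524 lb·ft × 1.356 = 710.5 N·m
ω = 2π × 1756/60 = 183.9 rad/s; P_out = τω = 710.5 × 183.9 = 130661 W
P_in = √3·V_L·I_L·cosφ = 1.732 × 230 × 403 × 0.88 = 141274 W
η = P_out / P_in = 130661 / 141274 = 0.925 = 92.5%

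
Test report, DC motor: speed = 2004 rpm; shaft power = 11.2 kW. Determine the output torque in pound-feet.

39.4 lb·ft

ω = 2π × 2004/60 = 209.9 rad/s
τ = P/ω = 11200/209.9 = 53.36 N·m
In lb·ft: 53.36/1.356 = 39.4 lb·ft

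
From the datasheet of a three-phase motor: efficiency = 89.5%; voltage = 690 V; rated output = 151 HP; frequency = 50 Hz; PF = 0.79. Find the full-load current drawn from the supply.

133 A

P_out = 151 × 746 = 112646 W
P_in = P_out / η = 112646 / 0.895 = 125861 W
I_L = P_in / (√3·V_L·cosφ) = 125861 / (1.732 × 690 × 0.79) = 133 A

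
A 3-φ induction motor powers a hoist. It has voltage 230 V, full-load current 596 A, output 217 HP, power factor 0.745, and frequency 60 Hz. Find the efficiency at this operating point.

P_out = 217 × 746 = 161882 W
P_in = √3·V_L·I_L·cosφ = 1.732 × 230 × 596 × 0.745 = 176880 W
η = P_out / P_in = 161882 / 176880 = 0.915 = 91.5%

91.5 %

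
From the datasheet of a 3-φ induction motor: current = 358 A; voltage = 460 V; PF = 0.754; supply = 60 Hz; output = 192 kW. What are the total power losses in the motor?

P_in = √3·V·I·cosφ = 1.732×460×358×0.754 = 215060 W
P_out = 192000 W
Losses = P_in − P_out = 215060 − 192000 = 23060 W

23100 W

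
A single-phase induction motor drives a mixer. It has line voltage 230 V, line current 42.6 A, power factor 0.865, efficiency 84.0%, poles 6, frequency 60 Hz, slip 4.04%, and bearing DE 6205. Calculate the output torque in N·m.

P_in = V·I·cosφ = 230 × 42.6 × 0.865 = 8475 W
P_out = η·P_in = 0.84 × 8475 = 7119 W
n_s = 120×60/6 = 1200 rpm; n = 1200×(1−0.0404) = 1152 rpm
ω = 2π×1152/60 = 120.6 rad/s
τ = P_out/ω = 7119/120.6 = 59 N·m

59 N·m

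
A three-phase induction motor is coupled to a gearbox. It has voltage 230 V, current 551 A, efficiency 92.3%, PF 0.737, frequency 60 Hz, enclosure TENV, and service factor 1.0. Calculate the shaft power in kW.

P_in = √3·V·I·cosφ = 1.732 × 230 × 551 × 0.737 = 161769 W
P_out = η·P_in = 0.923 × 161769 = 149313 W

149 kW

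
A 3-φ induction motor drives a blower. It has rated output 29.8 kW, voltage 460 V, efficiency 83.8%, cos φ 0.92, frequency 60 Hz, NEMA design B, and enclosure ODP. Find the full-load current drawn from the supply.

P_out = 29.8 kW = 29800 W
P_in = P_out / η = 29800 / 0.838 = 35561 W
I_L = P_in / (√3·V_L·cosφ) = 35561 / (1.732 × 460 × 0.92) = 48.5 A

48.5 A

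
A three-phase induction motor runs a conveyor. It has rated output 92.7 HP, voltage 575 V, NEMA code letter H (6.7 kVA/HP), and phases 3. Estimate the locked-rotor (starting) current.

624 A

S_LR = 6.7 × 92.7 = 621.09 kVA
I_LR = S_LR/(√3·V_L) = 621090/(1.732×575) = 624 A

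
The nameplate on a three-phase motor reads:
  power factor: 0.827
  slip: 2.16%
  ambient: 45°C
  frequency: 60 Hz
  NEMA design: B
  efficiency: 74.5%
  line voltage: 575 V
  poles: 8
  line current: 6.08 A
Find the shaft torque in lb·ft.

29.8 lb·ft

P_in = √3·V·I·cosφ = 1.732 × 575 × 6.08 × 0.827 = 5008 W
P_out = η·P_in = 0.745 × 5008 = 3731 W
n_s = 120×60/8 = 900 rpm; n = 900×(1−0.0216) = 881 rpm
ω = 2π×881/60 = 92.26 rad/s
τ = P_out/ω = 3731/92.26 = 40.44 N·m
In lb·ft: 40.44/1.356 = 29.8 lb·ft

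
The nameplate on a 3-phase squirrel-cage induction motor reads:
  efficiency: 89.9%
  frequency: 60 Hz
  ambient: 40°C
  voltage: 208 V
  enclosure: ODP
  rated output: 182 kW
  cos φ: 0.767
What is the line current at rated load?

733 A

P_out = 182 kW = 182000 W
P_in = P_out / η = 182000 / 0.899 = 202447 W
I_L = P_in / (√3·V_L·cosφ) = 202447 / (1.732 × 208 × 0.767) = 733 A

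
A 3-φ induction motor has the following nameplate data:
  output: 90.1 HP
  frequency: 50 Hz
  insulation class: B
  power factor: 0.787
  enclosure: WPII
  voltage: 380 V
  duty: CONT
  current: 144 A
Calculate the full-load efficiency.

P_out = 90.1 × 746 = 67215 W
P_in = √3·V_L·I_L·cosφ = 1.732 × 380 × 144 × 0.787 = 74588 W
η = P_out / P_in = 67215 / 74588 = 0.901 = 90.1%

90.1 %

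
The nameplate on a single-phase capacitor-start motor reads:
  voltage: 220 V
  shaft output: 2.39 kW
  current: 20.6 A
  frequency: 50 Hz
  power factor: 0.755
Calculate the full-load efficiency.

P_out = 2.39 kW = 2390 W
P_in = V·I·cosφ = 220 × 20.6 × 0.755 = 3422 W
η = P_out / P_in = 2390 / 3422 = 0.698 = 69.8%

69.8 %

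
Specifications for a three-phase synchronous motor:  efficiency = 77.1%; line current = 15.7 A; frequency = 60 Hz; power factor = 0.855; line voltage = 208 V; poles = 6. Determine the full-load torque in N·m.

P_in = √3·V·I·cosφ = 1.732 × 208 × 15.7 × 0.855 = 4836 W
P_out = η·P_in = 0.771 × 4836 = 3729 W
n = n_s = 120×60/6 = 1200 rpm (synchronous)
ω = 2π×1200/60 = 125.7 rad/s
τ = P_out/ω = 3729/125.7 = 29.7 N·m

29.7 N·m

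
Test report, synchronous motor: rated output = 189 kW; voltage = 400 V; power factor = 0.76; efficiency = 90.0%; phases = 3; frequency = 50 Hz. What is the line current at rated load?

P_out = 189 kW = 189000 W
P_in = P_out / η = 189000 / 0.900 = 210000 W
I_L = P_in / (√3·V_L·cosφ) = 210000 / (1.732 × 400 × 0.76) = 399 A

399 A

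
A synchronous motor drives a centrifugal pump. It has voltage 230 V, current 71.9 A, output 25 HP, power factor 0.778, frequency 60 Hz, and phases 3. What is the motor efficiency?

P_out = 25 × 746 = 18650 W
P_in = √3·V_L·I_L·cosφ = 1.732 × 230 × 71.9 × 0.778 = 22284 W
η = P_out / P_in = 18650 / 22284 = 0.837 = 83.7%

83.7 %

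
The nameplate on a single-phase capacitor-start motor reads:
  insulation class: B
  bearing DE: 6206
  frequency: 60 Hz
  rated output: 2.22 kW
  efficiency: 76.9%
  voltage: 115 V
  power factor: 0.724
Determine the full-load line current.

34.7 A

P_out = 2.22 kW = 2220 W
P_in = P_out / η = 2220 / 0.769 = 2887 W
I = P_in / (V·cosφ) = 2887 / (115 × 0.724) = 34.7 A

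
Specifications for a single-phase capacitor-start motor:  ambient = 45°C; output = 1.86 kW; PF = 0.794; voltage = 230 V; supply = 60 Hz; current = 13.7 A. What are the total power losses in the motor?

642 W

P_in = V·I·cosφ = 230×13.7×0.794 = 2502 W
P_out = 1860 W
Losses = P_in − P_out = 2502 − 1860 = 642 W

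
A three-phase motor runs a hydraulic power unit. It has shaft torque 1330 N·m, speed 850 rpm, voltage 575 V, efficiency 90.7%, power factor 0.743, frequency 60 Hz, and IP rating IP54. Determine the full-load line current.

ω = 2π×850/60 = 89.01 rad/s; P_out = τω = 1330 × 89.01 = 118383 W
P_in = P_out / η = 118383 / 0.907 = 130521 W
I_L = P_in / (√3·V_L·cosφ) = 130521 / (1.732 × 575 × 0.743) = 176 A

176 A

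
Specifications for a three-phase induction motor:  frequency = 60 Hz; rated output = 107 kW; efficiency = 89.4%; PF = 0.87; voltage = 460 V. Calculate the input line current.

P_out = 107 kW = 107000 W
P_in = P_out / η = 107000 / 0.894 = 119687 W
I_L = P_in / (√3·V_L·cosφ) = 119687 / (1.732 × 460 × 0.87) = 173 A

173 A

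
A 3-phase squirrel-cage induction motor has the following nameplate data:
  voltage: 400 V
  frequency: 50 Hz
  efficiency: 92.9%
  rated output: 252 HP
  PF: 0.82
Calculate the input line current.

356 A

P_out = 252 × 746 = 187992 W
P_in = P_out / η = 187992 / 0.929 = 202360 W
I_L = P_in / (√3·V_L·cosφ) = 202360 / (1.732 × 400 × 0.82) = 356 A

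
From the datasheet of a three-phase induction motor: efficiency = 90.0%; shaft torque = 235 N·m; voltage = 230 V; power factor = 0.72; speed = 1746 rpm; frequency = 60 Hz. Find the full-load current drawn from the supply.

ω = 2π×1746/60 = 182.8 rad/s; P_out = τω = 235 × 182.8 = 42958 W
P_in = P_out / η = 42958 / 0.900 = 47731 W
I_L = P_in / (√3·V_L·cosφ) = 47731 / (1.732 × 230 × 0.72) = 166 A

166 A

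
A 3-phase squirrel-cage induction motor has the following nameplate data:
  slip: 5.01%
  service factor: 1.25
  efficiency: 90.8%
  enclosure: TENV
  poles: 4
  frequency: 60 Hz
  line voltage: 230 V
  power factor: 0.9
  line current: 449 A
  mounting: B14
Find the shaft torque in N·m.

P_in = √3·V·I·cosφ = 1.732 × 230 × 449 × 0.9 = 160977 W
P_out = η·P_in = 0.908 × 160977 = 146167 W
n_s = 120×60/4 = 1800 rpm; n = 1800×(1−0.0501) = 1710 rpm
ω = 2π×1710/60 = 179.1 rad/s
τ = P_out/ω = 146167/179.1 = 816 N·m

816 N·m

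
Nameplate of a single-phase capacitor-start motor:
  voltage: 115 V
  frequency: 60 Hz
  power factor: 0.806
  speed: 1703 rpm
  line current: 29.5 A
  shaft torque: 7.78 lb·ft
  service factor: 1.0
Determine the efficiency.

68.8 %

τ = 7.78 lb·ft × 1.356 = 10.55 N·m
ω = 2π × 1703/60 = 178.3 rad/s; P_out = τω = 10.55 × 178.3 = 1881 W
P_in = V·I·cosφ = 115 × 29.5 × 0.806 = 2734 W
η = P_out / P_in = 1881 / 2734 = 0.688 = 68.8%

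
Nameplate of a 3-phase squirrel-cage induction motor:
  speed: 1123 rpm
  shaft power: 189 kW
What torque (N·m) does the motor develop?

1610 N·m

ω = 2π × 1123/60 = 117.6 rad/s
τ = P/ω = 189000/117.6 = 1610 N·m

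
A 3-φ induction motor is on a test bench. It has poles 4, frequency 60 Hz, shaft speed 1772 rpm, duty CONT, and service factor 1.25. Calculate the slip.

n_s = 120f/p = 120×60/4 = 1800 rpm
s = (n_s − n)/n_s = (1800 − 1772)/1800 = 0.0156

1.56 %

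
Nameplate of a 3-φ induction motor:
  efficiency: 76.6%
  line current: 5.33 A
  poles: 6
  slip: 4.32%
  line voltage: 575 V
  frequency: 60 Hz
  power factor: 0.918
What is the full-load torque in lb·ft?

P_in = √3·V·I·cosφ = 1.732 × 575 × 5.33 × 0.918 = 4873 W
P_out = η·P_in = 0.766 × 4873 = 3733 W
n_s = 120×60/6 = 1200 rpm; n = 1200×(1−0.0432) = 1148 rpm
ω = 2π×1148/60 = 120.2 rad/s
τ = P_out/ω = 3733/120.2 = 31.06 N·m
In lb·ft: 31.06/1.356 = 22.9 lb·ft

22.9 lb·ft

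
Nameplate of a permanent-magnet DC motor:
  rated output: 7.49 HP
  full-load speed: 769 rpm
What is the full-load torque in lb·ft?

51.2 lb·ft

P_out = 7.49 × 746 = 5588 W
ω = 2π × 769/60 = 80.53 rad/s
τ = P_out/ω = 5588/80.53 = 69.39 N·m
In lb·ft: 69.39/1.356 = 51.2 lb·ft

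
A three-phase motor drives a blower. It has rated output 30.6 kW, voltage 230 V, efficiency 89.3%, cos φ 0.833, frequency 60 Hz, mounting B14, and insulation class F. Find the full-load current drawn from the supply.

P_out = 30.6 kW = 30600 W
P_in = P_out / η = 30600 / 0.893 = 34267 W
I_L = P_in / (√3·V_L·cosφ) = 34267 / (1.732 × 230 × 0.833) = 103 A

103 A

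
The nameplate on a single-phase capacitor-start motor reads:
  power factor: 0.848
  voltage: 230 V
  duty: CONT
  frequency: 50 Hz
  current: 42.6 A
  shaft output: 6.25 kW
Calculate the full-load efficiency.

P_out = 6.25 kW = 6250 W
P_in = V·I·cosφ = 230 × 42.6 × 0.848 = 8309 W
η = P_out / P_in = 6250 / 8309 = 0.752 = 75.2%

75.2 %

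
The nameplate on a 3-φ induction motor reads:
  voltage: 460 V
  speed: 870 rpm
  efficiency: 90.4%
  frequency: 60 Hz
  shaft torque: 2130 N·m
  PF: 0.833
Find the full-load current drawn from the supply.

323 A

ω = 2π×870/60 = 91.11 rad/s; P_out = τω = 2130 × 91.11 = 194064 W
P_in = P_out / η = 194064 / 0.904 = 214673 W
I_L = P_in / (√3·V_L·cosφ) = 214673 / (1.732 × 460 × 0.833) = 323 A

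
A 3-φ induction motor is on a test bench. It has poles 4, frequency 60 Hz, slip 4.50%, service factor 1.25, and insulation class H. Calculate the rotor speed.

n_s = 120f/p = 120×60/4 = 1800 rpm
n = n_s(1 − s) = 1800 × (1 − 0.045) = 1719 rpm

1719 rpm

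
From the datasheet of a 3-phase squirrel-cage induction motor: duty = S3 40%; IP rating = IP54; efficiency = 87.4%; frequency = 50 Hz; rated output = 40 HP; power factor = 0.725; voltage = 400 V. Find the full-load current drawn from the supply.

P_out = 40 × 746 = 29840 W
P_in = P_out / η = 29840 / 0.874 = 34142 W
I_L = P_in / (√3·V_L·cosφ) = 34142 / (1.732 × 400 × 0.725) = 68 A

68 A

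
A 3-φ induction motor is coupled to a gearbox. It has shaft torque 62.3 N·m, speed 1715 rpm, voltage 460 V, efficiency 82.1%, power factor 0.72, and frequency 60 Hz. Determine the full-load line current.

ω = 2π×1715/60 = 179.6 rad/s; P_out = τω = 62.3 × 179.6 = 11189 W
P_in = P_out / η = 11189 / 0.821 = 13629 W
I_L = P_in / (√3·V_L·cosφ) = 13629 / (1.732 × 460 × 0.72) = 23.8 A

23.8 A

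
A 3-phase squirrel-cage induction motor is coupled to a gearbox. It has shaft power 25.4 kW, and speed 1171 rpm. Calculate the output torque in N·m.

207 N·m

ω = 2π × 1171/60 = 122.6 rad/s
τ = P/ω = 25400/122.6 = 207 N·m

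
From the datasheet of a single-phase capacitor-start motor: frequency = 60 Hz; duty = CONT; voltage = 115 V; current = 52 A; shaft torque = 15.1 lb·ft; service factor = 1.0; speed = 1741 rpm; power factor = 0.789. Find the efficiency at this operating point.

79.1 %

τ = 15.1 lb·ft × 1.356 = 20.48 N·m
ω = 2π × 1741/60 = 182.3 rad/s; P_out = τω = 20.48 × 182.3 = 3734 W
P_in = V·I·cosφ = 115 × 52 × 0.789 = 4718 W
η = P_out / P_in = 3734 / 4718 = 0.791 = 79.1%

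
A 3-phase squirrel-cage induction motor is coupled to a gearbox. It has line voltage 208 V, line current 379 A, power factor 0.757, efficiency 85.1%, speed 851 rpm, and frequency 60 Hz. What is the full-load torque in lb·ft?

P_in = √3·V·I·cosφ = 1.732 × 208 × 379 × 0.757 = 103359 W
P_out = η·P_in = 0.851 × 103359 = 87959 W
n = 851 rpm
ω = 2π×851/60 = 89.12 rad/s
τ = P_out/ω = 87959/89.12 = 987 N·m
In lb·ft: 987/1.356 = 728 lb·ft

728 lb·ft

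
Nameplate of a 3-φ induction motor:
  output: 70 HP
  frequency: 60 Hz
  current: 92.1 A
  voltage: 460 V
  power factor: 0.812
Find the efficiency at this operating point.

87.6 %

P_out = 70 × 746 = 52220 W
P_in = √3·V_L·I_L·cosφ = 1.732 × 460 × 92.1 × 0.812 = 59583 W
η = P_out / P_in = 52220 / 59583 = 0.876 = 87.6%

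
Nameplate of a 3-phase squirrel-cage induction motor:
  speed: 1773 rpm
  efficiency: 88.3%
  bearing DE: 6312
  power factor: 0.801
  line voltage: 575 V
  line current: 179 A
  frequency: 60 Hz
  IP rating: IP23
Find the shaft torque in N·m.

P_in = √3·V·I·cosφ = 1.732 × 575 × 179 × 0.801 = 142791 W
P_out = η·P_in = 0.883 × 142791 = 126084 W
n = 1773 rpm
ω = 2π×1773/60 = 185.7 rad/s
τ = P_out/ω = 126084/185.7 = 679 N·m

679 N·m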